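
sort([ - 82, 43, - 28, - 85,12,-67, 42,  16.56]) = [ - 85, - 82, - 67, - 28, 12, 16.56, 42, 43 ] 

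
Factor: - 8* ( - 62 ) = 496 = 2^4*31^1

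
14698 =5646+9052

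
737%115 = 47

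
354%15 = 9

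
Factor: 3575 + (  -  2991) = 2^3* 73^1  =  584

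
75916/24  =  18979/6  =  3163.17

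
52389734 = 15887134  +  36502600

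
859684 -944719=-85035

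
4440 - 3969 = 471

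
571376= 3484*164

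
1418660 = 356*3985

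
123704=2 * 61852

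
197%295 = 197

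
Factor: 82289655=3^3 * 5^1*7^1*31^1 *53^2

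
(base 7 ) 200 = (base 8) 142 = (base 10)98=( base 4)1202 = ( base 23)46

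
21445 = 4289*5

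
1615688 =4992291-3376603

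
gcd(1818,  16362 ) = 1818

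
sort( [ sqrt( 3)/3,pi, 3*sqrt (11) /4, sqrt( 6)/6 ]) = [sqrt(6 )/6, sqrt(3 ) /3, 3*sqrt( 11 )/4, pi]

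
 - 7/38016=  - 7/38016 = - 0.00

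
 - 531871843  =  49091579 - 580963422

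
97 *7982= 774254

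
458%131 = 65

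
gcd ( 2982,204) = 6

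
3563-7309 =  - 3746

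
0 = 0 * 7536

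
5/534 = 5/534 = 0.01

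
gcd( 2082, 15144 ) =6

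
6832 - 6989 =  - 157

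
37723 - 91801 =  - 54078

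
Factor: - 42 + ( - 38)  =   - 80 = - 2^4*5^1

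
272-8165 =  - 7893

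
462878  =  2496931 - 2034053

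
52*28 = 1456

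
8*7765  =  62120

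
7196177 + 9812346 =17008523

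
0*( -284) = 0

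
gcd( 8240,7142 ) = 2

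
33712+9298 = 43010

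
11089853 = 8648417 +2441436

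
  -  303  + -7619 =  - 7922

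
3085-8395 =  - 5310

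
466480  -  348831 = 117649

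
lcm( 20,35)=140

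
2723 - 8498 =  - 5775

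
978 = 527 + 451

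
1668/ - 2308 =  - 417/577 = -0.72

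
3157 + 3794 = 6951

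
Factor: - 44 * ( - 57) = 2^2*3^1*11^1*19^1 = 2508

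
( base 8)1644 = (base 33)S8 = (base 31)U2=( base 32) t4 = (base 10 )932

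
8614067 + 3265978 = 11880045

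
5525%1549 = 878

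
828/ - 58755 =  - 276/19585 = -0.01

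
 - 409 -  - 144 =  - 265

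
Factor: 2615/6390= 2^(-1 )*3^( - 2 )*71^( - 1)*523^1 =523/1278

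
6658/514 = 3329/257 = 12.95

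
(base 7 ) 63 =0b101101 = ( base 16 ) 2D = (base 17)2b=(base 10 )45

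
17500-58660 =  - 41160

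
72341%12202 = 11331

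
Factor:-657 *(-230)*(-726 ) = -2^2*3^3*5^1*11^2*23^1 * 73^1 = - 109705860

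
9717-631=9086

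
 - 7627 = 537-8164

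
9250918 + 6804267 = 16055185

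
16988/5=16988/5 =3397.60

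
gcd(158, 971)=1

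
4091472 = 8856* 462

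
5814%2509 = 796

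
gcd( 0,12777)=12777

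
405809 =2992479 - 2586670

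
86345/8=10793 + 1/8 = 10793.12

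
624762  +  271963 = 896725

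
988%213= 136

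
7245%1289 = 800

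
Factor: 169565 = 5^1 * 11^1*3083^1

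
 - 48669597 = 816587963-865257560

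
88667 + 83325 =171992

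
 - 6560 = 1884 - 8444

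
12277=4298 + 7979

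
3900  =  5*780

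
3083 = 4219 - 1136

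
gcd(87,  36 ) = 3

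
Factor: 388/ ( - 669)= - 2^2*3^( - 1)*97^1*223^(  -  1)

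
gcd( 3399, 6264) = 3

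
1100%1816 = 1100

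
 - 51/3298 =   -  1 + 191/194 = -0.02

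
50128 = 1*50128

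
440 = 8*55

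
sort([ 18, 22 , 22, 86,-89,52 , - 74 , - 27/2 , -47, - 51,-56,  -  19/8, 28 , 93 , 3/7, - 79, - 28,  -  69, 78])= [ - 89,  -  79, - 74 ,-69, - 56, - 51 , - 47, - 28, - 27/2, - 19/8 , 3/7, 18, 22 , 22,28,52,78,86 , 93]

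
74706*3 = 224118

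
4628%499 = 137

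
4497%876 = 117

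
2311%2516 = 2311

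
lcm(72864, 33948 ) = 2987424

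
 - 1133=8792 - 9925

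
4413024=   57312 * 77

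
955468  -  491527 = 463941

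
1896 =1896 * 1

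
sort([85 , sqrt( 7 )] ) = [sqrt( 7),85 ]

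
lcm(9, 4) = 36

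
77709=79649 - 1940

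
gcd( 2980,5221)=1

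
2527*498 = 1258446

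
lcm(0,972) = 0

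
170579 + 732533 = 903112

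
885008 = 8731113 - 7846105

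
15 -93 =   -  78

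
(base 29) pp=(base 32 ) ne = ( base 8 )1356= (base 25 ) 150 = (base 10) 750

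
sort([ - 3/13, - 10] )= [ - 10 , - 3/13] 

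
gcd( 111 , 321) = 3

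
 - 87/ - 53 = 87/53  =  1.64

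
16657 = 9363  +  7294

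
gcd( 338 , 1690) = 338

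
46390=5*9278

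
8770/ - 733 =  - 8770/733 = - 11.96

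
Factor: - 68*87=- 5916 =-2^2*3^1*17^1*29^1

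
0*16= 0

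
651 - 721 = -70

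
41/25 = 1  +  16/25=1.64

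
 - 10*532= - 5320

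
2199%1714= 485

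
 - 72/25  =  -3+ 3/25= - 2.88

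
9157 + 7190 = 16347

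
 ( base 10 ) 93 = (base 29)36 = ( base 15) 63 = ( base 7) 162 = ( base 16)5d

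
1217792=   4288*284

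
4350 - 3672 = 678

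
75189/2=75189/2 = 37594.50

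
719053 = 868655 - 149602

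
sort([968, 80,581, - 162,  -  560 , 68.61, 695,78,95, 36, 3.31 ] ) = [ - 560,-162,3.31,36,68.61,  78, 80,95,581,695 , 968]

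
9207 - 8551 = 656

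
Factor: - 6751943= - 11^1*613813^1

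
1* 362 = 362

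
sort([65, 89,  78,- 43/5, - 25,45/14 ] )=[ - 25, - 43/5,  45/14,65,  78 , 89] 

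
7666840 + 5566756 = 13233596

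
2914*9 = 26226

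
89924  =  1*89924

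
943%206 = 119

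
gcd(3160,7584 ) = 632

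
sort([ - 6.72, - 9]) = [-9, - 6.72]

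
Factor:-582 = - 2^1 *3^1*97^1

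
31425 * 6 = 188550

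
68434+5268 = 73702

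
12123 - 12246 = -123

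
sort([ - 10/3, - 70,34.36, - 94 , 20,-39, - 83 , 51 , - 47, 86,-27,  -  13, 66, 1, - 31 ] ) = [ - 94, - 83, - 70, - 47, - 39, - 31, - 27, - 13,-10/3 , 1,20,34.36, 51, 66,86 ]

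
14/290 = 7/145 = 0.05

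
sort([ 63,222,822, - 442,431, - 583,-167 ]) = [ - 583,-442, - 167, 63,222,431, 822 ] 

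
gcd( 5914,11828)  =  5914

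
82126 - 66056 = 16070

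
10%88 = 10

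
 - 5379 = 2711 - 8090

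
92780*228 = 21153840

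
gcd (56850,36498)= 6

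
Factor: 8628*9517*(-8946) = - 734579999496=-2^3*  3^3*7^1*31^1*71^1*307^1 *719^1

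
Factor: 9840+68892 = 2^2*3^9 = 78732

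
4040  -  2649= 1391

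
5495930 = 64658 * 85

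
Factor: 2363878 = 2^1*11^1 *107449^1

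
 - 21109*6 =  - 126654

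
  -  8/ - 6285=8/6285 = 0.00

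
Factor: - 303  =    -  3^1*101^1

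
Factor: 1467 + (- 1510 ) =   -  43^1 = - 43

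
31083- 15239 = 15844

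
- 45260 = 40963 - 86223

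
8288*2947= 24424736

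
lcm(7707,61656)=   61656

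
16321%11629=4692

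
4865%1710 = 1445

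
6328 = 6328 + 0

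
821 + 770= 1591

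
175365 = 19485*9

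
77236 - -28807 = 106043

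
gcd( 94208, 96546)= 2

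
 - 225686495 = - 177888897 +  - 47797598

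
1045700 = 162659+883041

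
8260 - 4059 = 4201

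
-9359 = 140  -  9499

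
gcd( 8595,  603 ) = 9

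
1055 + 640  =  1695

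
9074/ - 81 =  - 113 + 79/81=- 112.02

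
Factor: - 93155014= - 2^1*23^1*2025109^1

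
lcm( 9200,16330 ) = 653200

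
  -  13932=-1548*9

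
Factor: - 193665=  - 3^1*5^1*12911^1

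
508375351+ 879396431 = 1387771782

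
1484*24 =35616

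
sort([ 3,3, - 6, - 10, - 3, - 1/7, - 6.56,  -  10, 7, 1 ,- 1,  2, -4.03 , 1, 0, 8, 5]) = [ -10, - 10,- 6.56, - 6, - 4.03, - 3, - 1,-1/7, 0,1, 1,2, 3, 3, 5, 7, 8]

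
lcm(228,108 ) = 2052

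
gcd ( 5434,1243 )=11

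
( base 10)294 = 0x126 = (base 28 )ae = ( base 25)bj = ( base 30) 9O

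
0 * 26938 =0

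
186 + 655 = 841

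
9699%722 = 313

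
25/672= 25/672 = 0.04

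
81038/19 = 81038/19 = 4265.16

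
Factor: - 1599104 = -2^7*13^1*31^2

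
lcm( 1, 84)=84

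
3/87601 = 3/87601 = 0.00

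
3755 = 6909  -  3154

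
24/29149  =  24/29149 = 0.00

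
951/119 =7+ 118/119 = 7.99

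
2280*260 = 592800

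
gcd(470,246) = 2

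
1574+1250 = 2824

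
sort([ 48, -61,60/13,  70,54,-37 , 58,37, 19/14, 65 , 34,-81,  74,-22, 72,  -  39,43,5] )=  [ - 81, - 61, - 39, - 37,  -  22,19/14, 60/13 , 5 , 34,37 , 43,48,54,58, 65, 70 , 72,74 ]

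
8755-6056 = 2699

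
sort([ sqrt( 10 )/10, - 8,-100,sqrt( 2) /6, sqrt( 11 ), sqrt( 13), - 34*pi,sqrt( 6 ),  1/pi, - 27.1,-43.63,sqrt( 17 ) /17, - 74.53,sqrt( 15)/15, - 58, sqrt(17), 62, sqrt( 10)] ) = [ -34*pi , - 100, - 74.53, - 58, - 43.63, - 27.1,  -  8, sqrt (2) /6, sqrt( 17)/17, sqrt( 15 )/15, sqrt( 10) /10,  1/pi, sqrt( 6) , sqrt( 10), sqrt(11) , sqrt(13 ), sqrt(17 ),62 ]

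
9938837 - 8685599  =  1253238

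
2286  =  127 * 18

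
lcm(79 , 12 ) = 948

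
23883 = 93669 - 69786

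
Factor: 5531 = 5531^1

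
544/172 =3+7/43 = 3.16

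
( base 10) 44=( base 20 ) 24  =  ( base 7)62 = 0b101100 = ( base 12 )38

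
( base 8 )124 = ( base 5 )314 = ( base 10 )84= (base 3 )10010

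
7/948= 7/948=0.01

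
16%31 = 16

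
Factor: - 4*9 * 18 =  - 648 = -2^3*3^4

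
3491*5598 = 19542618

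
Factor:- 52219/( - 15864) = 2^ ( - 3 )*3^ ( - 1 ) *79^1= 79/24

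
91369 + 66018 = 157387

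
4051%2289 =1762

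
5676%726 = 594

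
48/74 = 24/37 = 0.65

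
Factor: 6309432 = 2^3*3^2 * 87631^1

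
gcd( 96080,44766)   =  2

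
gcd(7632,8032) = 16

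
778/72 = 389/36 = 10.81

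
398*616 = 245168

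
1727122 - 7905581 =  - 6178459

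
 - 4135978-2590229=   -  6726207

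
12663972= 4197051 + 8466921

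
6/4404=1/734= 0.00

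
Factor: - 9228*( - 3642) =2^3*3^2*607^1*769^1= 33608376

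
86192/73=1180 + 52/73 =1180.71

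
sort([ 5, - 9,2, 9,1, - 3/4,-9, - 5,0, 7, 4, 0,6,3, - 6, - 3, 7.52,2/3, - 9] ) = [ - 9, - 9, - 9, - 6, - 5, - 3,-3/4,0, 0, 2/3, 1, 2, 3, 4,5,6,7,7.52, 9]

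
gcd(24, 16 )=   8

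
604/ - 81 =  - 8 + 44/81 = - 7.46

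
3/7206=1/2402 = 0.00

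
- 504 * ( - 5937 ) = 2992248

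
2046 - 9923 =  - 7877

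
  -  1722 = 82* (  -  21 )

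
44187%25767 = 18420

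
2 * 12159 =24318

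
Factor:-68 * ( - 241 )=2^2* 17^1*241^1= 16388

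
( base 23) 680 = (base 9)4541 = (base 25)598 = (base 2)110100011110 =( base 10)3358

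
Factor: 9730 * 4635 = 45098550 = 2^1*3^2*5^2*7^1*103^1 * 139^1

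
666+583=1249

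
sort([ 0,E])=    [ 0,  E] 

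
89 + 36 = 125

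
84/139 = 84/139 = 0.60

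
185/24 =185/24 = 7.71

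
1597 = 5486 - 3889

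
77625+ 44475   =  122100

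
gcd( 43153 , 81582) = 1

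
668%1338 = 668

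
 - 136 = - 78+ - 58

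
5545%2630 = 285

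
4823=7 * 689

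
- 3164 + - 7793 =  - 10957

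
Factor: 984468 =2^2*3^1*82039^1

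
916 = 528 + 388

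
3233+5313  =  8546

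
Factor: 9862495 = 5^1 * 31^1*63629^1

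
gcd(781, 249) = 1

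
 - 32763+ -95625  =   - 128388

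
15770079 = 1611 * 9789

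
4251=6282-2031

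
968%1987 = 968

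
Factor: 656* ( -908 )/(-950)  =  2^5 * 5^(- 2)*19^(-1) *41^1 * 227^1 = 297824/475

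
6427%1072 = 1067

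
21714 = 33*658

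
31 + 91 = 122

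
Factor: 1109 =1109^1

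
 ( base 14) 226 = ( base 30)E6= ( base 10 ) 426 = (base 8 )652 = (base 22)J8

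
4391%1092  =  23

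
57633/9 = 19211/3 = 6403.67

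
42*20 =840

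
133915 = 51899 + 82016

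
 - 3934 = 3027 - 6961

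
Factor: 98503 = 137^1*719^1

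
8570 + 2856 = 11426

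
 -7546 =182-7728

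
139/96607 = 139/96607 = 0.00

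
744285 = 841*885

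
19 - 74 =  - 55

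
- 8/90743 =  - 1 + 90735/90743 =-0.00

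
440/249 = 1 + 191/249 = 1.77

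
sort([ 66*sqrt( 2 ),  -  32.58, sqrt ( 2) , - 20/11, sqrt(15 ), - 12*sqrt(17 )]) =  [-12*sqrt(17), - 32.58,  -  20/11,sqrt(2 ),sqrt ( 15),66*sqrt(2 )]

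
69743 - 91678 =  - 21935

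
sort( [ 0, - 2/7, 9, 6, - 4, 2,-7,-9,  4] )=[ - 9 , - 7,- 4 , - 2/7,0, 2, 4, 6,  9]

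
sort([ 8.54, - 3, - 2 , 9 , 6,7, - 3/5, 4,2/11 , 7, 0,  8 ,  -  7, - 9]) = [ - 9,-7 , - 3, - 2, - 3/5, 0,  2/11,4,6,7,7,8,8.54,9]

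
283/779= 283/779 = 0.36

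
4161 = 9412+  -  5251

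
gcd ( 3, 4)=1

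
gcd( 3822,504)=42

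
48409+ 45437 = 93846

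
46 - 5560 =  - 5514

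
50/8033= 50/8033 = 0.01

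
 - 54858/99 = - 18286/33 = -  554.12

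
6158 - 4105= 2053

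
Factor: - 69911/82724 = - 2^( - 2)*20681^( - 1)*69911^1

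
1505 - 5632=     -  4127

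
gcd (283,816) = 1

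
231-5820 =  - 5589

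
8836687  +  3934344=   12771031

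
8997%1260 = 177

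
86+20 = 106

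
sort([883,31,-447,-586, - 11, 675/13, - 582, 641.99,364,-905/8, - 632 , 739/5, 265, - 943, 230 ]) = [ - 943, - 632, - 586, - 582, - 447,-905/8 , - 11,31, 675/13,739/5, 230  ,  265,364, 641.99, 883 ] 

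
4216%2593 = 1623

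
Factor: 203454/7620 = 2^( - 1)*3^1*5^( - 1)*89^1 =267/10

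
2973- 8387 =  - 5414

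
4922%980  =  22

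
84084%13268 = 4476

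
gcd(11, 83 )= 1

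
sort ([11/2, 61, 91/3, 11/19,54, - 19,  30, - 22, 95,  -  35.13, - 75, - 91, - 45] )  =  [ - 91, - 75,-45, - 35.13, - 22, - 19,11/19,11/2, 30, 91/3, 54, 61,95 ] 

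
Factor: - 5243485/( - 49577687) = 5^1*13^1*877^( - 1)*56531^( - 1)*80669^1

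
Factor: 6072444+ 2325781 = 5^2 *11^1*30539^1 = 8398225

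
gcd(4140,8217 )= 9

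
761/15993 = 761/15993 = 0.05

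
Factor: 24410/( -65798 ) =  - 12205/32899 = - 5^1*167^( -1 )*197^( - 1)*2441^1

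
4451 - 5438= - 987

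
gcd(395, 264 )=1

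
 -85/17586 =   -  85/17586 = - 0.00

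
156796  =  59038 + 97758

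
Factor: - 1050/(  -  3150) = 3^( - 1) =1/3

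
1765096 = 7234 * 244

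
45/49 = 45/49 = 0.92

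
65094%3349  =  1463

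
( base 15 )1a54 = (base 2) 1011001001000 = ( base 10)5704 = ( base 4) 1121020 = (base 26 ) 8BA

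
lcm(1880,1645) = 13160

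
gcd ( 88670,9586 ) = 2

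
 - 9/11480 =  - 1 + 11471/11480 =- 0.00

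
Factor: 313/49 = 7^(- 2)*313^1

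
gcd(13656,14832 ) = 24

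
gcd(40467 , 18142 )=47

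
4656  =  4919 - 263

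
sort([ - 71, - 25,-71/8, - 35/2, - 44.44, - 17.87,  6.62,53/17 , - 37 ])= [ - 71, - 44.44,-37, - 25 , - 17.87, - 35/2, - 71/8, 53/17,  6.62]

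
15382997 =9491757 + 5891240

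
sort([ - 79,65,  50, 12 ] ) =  [-79,12,50, 65]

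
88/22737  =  8/2067 =0.00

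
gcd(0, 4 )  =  4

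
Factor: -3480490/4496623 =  - 2^1 * 5^1* 13^1*41^1 * 431^( - 1) * 653^1* 10433^( - 1)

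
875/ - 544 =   -  875/544  =  - 1.61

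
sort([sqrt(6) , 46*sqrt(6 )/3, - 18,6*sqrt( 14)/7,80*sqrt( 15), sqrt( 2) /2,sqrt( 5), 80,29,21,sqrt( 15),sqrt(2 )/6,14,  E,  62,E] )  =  [ - 18, sqrt( 2 )/6,sqrt( 2)/2,sqrt(5),sqrt(6 ),E,E, 6*sqrt(14)/7, sqrt( 15),14,21,  29 , 46 * sqrt (6 ) /3, 62,80,80*sqrt( 15)] 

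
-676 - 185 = - 861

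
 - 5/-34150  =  1/6830 = 0.00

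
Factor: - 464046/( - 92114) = 267/53= 3^1 * 53^( - 1)*89^1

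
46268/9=5140 + 8/9 = 5140.89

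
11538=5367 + 6171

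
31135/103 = 31135/103 = 302.28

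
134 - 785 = - 651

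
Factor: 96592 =2^4*6037^1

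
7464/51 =146 + 6/17 = 146.35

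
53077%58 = 7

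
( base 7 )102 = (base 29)1M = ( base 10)51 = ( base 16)33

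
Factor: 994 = 2^1 * 7^1*71^1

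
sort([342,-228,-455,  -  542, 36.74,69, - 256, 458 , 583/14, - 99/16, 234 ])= [ - 542,-455, - 256, - 228,- 99/16, 36.74, 583/14, 69,234, 342, 458 ] 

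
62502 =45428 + 17074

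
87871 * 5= 439355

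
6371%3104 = 163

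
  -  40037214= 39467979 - 79505193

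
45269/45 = 1005+44/45 = 1005.98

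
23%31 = 23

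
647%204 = 35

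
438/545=438/545 = 0.80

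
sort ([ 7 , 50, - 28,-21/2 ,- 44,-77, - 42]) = [ - 77  , - 44, - 42, - 28 , - 21/2 , 7, 50 ] 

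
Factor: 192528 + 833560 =2^3*7^1*73^1* 251^1 = 1026088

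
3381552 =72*46966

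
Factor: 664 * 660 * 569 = 2^5 * 3^1 *5^1*11^1*83^1*569^1 = 249358560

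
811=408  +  403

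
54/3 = 18=18.00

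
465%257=208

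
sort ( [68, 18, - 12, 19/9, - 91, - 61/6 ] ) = [-91, - 12 , - 61/6, 19/9, 18,68 ]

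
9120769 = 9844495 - 723726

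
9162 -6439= 2723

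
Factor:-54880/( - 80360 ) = 28/41 = 2^2*7^1*41^( - 1)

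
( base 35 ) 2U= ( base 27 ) 3j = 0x64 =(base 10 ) 100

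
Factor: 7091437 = 83^1*85439^1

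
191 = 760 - 569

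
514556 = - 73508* (  -  7) 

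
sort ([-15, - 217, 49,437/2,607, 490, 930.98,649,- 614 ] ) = [ - 614,-217, - 15,49, 437/2 , 490,607,649 , 930.98]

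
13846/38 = 364  +  7/19 = 364.37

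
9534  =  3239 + 6295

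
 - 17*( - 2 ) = 34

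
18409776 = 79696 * 231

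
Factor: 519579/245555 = 3^2*5^( - 1 ) * 67^( - 1 ) * 733^(  -  1)*57731^1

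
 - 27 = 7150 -7177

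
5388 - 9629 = - 4241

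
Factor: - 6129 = - 3^3*227^1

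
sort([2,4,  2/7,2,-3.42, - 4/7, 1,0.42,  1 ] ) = [ - 3.42,- 4/7, 2/7, 0.42 , 1, 1, 2, 2,4]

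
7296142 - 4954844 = 2341298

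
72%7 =2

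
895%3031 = 895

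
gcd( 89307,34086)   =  3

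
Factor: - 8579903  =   - 8579903^1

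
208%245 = 208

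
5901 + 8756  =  14657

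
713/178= 4 + 1/178=4.01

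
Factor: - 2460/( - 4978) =2^1*3^1*5^1*19^( - 1 )*41^1*131^( - 1 )= 1230/2489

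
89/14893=89/14893 = 0.01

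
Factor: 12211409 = 7^1*1049^1*1663^1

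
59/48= 1 + 11/48 = 1.23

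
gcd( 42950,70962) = 2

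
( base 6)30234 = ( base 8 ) 7616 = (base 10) 3982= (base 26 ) 5N4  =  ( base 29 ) 4L9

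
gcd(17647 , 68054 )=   7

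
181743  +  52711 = 234454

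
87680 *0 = 0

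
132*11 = 1452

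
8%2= 0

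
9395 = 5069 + 4326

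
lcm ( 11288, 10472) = 869176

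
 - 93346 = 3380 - 96726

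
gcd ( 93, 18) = 3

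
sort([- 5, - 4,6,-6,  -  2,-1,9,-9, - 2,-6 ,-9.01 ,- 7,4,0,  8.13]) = [  -  9.01,- 9, - 7, - 6, - 6,  -  5,-4,-2 ,-2, - 1,0,4, 6, 8.13 , 9]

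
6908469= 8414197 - 1505728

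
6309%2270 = 1769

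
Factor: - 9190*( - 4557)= 2^1 * 3^1*5^1*7^2 * 31^1 * 919^1  =  41878830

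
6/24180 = 1/4030 =0.00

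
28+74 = 102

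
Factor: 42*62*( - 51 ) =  - 2^2 * 3^2*7^1* 17^1 * 31^1 = -132804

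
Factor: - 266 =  - 2^1*7^1*19^1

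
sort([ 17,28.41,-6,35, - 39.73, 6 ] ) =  [-39.73, - 6, 6, 17,28.41,35]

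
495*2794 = 1383030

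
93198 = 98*951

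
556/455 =1 + 101/455  =  1.22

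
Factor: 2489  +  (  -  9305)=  - 2^5  *  3^1*71^1 = - 6816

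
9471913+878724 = 10350637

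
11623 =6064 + 5559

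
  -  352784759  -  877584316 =-1230369075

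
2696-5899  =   - 3203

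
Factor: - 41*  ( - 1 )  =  41^1 = 41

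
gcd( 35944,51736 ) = 8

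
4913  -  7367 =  - 2454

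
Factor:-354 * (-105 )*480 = 17841600 = 2^6*3^3* 5^2 * 7^1*59^1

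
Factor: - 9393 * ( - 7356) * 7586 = 524153972088 = 2^3*3^2*31^1 * 101^1*613^1*3793^1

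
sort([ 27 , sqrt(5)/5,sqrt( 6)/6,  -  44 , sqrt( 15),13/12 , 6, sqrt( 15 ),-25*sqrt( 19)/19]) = [ - 44 , - 25 * sqrt( 19 ) /19,  sqrt( 6 ) /6  ,  sqrt( 5) /5,13/12,sqrt( 15),sqrt(15 ),6 , 27 ]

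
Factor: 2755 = 5^1 *19^1 * 29^1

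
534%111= 90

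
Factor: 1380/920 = 2^(-1 ) * 3^1 = 3/2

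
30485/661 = 30485/661=   46.12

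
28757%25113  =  3644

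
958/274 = 3 + 68/137 = 3.50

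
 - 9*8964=-80676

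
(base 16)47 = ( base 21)38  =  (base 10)71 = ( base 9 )78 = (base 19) 3E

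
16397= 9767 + 6630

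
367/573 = 367/573 = 0.64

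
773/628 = 773/628 = 1.23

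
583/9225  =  583/9225 = 0.06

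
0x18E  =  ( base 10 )398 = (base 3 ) 112202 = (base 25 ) FN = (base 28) e6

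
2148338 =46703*46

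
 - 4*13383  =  - 53532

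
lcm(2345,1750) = 117250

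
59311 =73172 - 13861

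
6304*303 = 1910112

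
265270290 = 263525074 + 1745216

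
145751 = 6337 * 23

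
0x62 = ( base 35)2s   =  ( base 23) 46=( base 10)98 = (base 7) 200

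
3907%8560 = 3907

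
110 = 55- - 55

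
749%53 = 7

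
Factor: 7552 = 2^7 * 59^1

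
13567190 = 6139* 2210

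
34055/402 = 84 + 287/402  =  84.71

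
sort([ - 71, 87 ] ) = [ - 71,87]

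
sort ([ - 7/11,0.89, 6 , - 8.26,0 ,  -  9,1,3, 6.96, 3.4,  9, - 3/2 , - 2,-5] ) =[-9  , - 8.26, - 5,  -  2, - 3/2 ,  -  7/11, 0,0.89,  1,3,3.4, 6 , 6.96, 9]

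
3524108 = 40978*86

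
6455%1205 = 430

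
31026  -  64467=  - 33441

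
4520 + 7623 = 12143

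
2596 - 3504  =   - 908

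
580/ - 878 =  - 1 + 149/439 = -0.66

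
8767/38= 8767/38 = 230.71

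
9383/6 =1563 + 5/6= 1563.83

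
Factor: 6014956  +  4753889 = 3^1*5^1*717923^1= 10768845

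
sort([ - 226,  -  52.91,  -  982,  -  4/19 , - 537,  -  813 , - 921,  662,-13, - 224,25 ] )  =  [  -  982, - 921 , - 813,-537, - 226,  -  224, - 52.91, - 13 , - 4/19, 25,  662 ]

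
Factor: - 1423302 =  - 2^1*3^1*237217^1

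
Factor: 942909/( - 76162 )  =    -  2^( - 1 ) * 3^1*11^1 * 113^(  -  1 )* 337^( - 1 )*28573^1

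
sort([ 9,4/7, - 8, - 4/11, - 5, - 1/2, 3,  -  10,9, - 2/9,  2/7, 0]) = [ - 10, - 8, - 5, - 1/2, - 4/11, - 2/9, 0, 2/7,4/7,  3, 9  ,  9] 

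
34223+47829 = 82052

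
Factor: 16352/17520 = 14/15  =  2^1*3^( - 1)*5^( - 1)* 7^1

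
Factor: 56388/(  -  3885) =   -  508/35  =  -2^2* 5^( - 1 )*7^(- 1)*127^1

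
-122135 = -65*1879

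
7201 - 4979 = 2222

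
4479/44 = 101 + 35/44 = 101.80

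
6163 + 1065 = 7228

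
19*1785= 33915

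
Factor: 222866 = 2^1*7^1*15919^1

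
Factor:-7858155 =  - 3^1*5^1*523877^1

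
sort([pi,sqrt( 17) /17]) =[sqrt( 17)/17 , pi]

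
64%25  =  14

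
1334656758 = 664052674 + 670604084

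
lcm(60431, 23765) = 2115085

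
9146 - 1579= 7567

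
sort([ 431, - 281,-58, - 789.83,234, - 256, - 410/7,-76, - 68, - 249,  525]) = [ - 789.83,- 281, - 256 , - 249,-76, - 68, - 410/7, - 58, 234, 431,525 ]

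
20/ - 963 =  - 1+943/963= - 0.02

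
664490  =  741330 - 76840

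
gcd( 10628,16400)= 4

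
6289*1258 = 7911562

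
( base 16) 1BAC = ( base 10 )7084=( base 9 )10641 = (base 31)7BG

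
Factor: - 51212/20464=-12803/5116 = -2^ ( - 2)*7^1*31^1 *59^1*1279^( - 1 ) 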